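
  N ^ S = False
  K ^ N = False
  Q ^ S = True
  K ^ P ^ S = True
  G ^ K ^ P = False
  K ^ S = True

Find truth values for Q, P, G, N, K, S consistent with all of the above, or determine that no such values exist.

Unsatisfiable — no assignment works.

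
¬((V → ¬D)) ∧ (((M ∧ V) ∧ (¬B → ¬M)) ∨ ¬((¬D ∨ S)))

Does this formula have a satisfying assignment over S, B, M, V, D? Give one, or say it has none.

S = False, B = True, M = False, V = True, D = True

  ¬((V → ¬D)) = True
    V → ¬D = False
      ¬D = False
  ((M ∧ V) ∧ (¬B → ¬M)) ∨ ¬((¬D ∨ S)) = True
    (M ∧ V) ∧ (¬B → ¬M) = False
      M ∧ V = False
      ¬B → ¬M = True
        ¬B = False
        ¬M = True
    ¬((¬D ∨ S)) = True
      ¬D ∨ S = False
        ¬D = False
Both conjuncts True, so the formula holds.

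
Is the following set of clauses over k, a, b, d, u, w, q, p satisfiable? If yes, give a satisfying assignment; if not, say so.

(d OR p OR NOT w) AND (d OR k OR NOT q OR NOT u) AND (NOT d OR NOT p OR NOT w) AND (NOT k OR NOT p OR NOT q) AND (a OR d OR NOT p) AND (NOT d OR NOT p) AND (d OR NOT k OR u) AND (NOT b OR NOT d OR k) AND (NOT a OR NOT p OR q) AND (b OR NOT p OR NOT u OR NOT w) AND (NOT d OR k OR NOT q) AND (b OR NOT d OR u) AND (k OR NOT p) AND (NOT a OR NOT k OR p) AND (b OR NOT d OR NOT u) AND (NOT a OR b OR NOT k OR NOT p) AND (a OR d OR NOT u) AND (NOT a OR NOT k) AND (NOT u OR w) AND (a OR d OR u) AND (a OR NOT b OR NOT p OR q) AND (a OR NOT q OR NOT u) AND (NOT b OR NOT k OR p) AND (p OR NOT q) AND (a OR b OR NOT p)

Set k = False.
  then (k OR NOT p) forces p = False.
  then (p OR NOT q) forces q = False.
Set a = True.
Set b = False.
Try d = True:
  (b OR NOT d OR u) forces u = True.
  clause (b OR NOT d OR NOT u) is falsified — backtrack.
So d = False.
  then (d OR p OR NOT w) forces w = False.
  then (NOT u OR w) forces u = False.
All clauses satisfied.

k = False, a = True, b = False, d = False, u = False, w = False, q = False, p = False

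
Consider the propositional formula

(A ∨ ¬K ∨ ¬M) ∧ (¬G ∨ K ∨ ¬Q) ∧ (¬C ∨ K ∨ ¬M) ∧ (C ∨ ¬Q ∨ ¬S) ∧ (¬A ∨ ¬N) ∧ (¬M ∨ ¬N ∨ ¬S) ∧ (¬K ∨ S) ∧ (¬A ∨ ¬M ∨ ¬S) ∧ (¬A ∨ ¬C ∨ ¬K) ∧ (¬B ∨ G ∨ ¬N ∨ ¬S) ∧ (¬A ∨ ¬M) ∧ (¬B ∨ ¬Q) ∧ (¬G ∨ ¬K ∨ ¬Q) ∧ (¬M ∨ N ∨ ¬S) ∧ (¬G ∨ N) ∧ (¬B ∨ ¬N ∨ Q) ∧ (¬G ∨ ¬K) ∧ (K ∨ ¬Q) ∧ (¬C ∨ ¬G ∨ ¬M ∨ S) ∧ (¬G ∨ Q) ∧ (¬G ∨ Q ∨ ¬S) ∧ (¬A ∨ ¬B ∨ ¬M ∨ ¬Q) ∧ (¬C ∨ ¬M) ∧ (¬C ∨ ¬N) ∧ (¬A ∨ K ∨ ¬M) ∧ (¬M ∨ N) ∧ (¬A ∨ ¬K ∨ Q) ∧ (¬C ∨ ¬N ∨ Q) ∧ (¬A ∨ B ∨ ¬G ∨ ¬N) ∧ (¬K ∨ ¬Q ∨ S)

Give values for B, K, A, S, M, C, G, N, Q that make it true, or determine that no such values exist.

B = False, K = False, A = False, S = True, M = False, C = False, G = False, N = True, Q = False

Set B = False.
Set K = False.
  then (K ∨ ¬Q) forces Q = False.
  then (¬G ∨ Q) forces G = False.
Set A = False.
Set S = True.
Set M = False.
Set C = False.
Set N = True.
All clauses satisfied.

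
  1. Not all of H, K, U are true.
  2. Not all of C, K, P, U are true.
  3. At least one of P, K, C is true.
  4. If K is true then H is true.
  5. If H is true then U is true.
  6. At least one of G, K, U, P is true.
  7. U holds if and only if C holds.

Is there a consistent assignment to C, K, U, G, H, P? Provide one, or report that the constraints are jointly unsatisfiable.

C=T, K=F, U=T, G=F, H=T, P=F

  (1) {H, K, U}: 2/3 true — not all ✓
  (2) {C, K, P, U}: 2/4 true — not all ✓
  (3) {P, K, C}: 1 true — at least one ✓
  (4) K=F ⇒ H: vacuous ✓
  (5) H=T ⇒ U: T ✓
  (6) {G, K, U, P}: 1 true — at least one ✓
  (7) U=T, C=T — same ✓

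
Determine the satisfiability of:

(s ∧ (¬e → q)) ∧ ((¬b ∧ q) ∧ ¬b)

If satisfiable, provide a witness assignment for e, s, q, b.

e = False, s = True, q = True, b = False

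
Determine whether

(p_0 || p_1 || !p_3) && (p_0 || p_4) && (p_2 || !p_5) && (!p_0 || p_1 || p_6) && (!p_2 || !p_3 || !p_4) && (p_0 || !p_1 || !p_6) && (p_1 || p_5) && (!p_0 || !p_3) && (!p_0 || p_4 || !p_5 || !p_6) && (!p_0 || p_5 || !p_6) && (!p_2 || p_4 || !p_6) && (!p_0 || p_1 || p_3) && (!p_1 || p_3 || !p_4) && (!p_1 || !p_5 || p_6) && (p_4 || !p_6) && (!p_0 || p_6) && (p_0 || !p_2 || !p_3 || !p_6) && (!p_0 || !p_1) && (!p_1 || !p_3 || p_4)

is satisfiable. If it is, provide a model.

Try p_0 = True:
  (!p_0 || !p_3) forces p_3 = False.
  (!p_0 || p_1 || p_3) forces p_1 = True.
  clause (!p_0 || !p_1) is falsified — backtrack.
So p_0 = False.
  then (p_0 || p_4) forces p_4 = True.
Set p_1 = False.
  then (p_0 || p_1 || !p_3) forces p_3 = False.
  then (p_1 || p_5) forces p_5 = True.
  then (p_2 || !p_5) forces p_2 = True.
Set p_6 = True.
All clauses satisfied.

p_0 = False, p_1 = False, p_2 = True, p_3 = False, p_4 = True, p_5 = True, p_6 = True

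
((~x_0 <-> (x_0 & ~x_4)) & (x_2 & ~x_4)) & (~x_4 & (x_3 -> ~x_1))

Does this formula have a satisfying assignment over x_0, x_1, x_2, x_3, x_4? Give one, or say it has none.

Case x_4 = True: the conjunct ~x_4 is False.
Case x_4 = False: the formula simplifies to ((~x_0 <-> x_0) & x_2) & (x_3 -> ~x_1).
  x_0 = True: the conjunct ~x_0 <-> x_0 becomes ~True <-> True = False.
  x_0 = False: the conjunct ~x_0 <-> x_0 becomes ~False <-> False = False.
Both cases fail — unsatisfiable.

No satisfying assignment exists.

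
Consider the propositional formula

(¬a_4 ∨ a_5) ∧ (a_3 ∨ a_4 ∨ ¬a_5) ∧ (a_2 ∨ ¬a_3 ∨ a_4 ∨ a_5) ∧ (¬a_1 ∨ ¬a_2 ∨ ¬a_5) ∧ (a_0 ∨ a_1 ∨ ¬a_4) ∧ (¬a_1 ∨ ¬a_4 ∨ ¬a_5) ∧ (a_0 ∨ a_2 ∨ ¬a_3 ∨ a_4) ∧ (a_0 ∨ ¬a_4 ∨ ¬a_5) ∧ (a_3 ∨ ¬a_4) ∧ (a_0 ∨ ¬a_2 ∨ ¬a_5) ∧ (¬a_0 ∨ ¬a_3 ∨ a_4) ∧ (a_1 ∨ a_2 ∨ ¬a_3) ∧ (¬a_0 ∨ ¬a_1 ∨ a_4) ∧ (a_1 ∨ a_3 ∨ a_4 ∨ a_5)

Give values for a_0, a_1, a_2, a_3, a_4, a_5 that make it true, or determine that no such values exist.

a_0=F, a_1=T, a_2=T, a_3=T, a_4=F, a_5=F

Set a_0 = False.
Set a_1 = True.
Set a_2 = True.
  then (¬a_1 ∨ ¬a_2 ∨ ¬a_5) forces a_5 = False.
  then (¬a_4 ∨ a_5) forces a_4 = False.
Set a_3 = True.
All clauses satisfied.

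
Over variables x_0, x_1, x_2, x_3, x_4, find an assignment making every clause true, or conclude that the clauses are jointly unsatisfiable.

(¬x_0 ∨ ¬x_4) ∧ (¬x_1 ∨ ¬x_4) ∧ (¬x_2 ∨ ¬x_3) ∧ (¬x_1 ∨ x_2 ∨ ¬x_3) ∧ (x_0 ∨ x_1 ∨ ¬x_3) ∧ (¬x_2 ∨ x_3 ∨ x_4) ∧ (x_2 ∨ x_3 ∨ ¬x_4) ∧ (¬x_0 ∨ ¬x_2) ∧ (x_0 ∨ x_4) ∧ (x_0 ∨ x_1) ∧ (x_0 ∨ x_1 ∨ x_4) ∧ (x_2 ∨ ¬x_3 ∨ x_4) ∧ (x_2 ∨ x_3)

Unsatisfiable

Case x_0 = True:
  (¬x_0 ∨ ¬x_4) forces x_4 = False.
  (¬x_0 ∨ ¬x_2) forces x_2 = False.
  (x_2 ∨ ¬x_3 ∨ x_4) forces x_3 = False.
  Clause (x_2 ∨ x_3) is falsified — contradiction.
Case x_0 = False:
  (x_0 ∨ x_4) forces x_4 = True.
  (¬x_1 ∨ ¬x_4) forces x_1 = False.
  Clause (x_0 ∨ x_1) is falsified — contradiction.
Both cases fail, so the formula is unsatisfiable.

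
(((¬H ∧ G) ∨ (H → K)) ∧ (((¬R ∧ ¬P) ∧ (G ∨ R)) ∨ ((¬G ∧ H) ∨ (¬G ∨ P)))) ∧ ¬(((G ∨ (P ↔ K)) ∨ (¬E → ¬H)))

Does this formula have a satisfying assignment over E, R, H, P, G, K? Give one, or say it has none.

E=F, R=T, H=T, P=F, G=F, K=T

  ((¬H ∧ G) ∨ (H → K)) ∧ (((¬R ∧ ¬P) ∧ (G ∨ R)) ∨ ((¬G ∧ H) ∨ (¬G ∨ P))) = True
    (¬H ∧ G) ∨ (H → K) = True
      ¬H ∧ G = False
        ¬H = False
      H → K = True
    ((¬R ∧ ¬P) ∧ (G ∨ R)) ∨ ((¬G ∧ H) ∨ (¬G ∨ P)) = True
      (¬R ∧ ¬P) ∧ (G ∨ R) = False
        ¬R ∧ ¬P = False
          ¬R = False
          ¬P = True
        G ∨ R = True
      (¬G ∧ H) ∨ (¬G ∨ P) = True
        ¬G ∧ H = True
          ¬G = True
        ¬G ∨ P = True
          ¬G = True
  ¬(((G ∨ (P ↔ K)) ∨ (¬E → ¬H))) = True
    (G ∨ (P ↔ K)) ∨ (¬E → ¬H) = False
      G ∨ (P ↔ K) = False
        P ↔ K = False
      ¬E → ¬H = False
        ¬E = True
        ¬H = False
Both conjuncts True, so the formula holds.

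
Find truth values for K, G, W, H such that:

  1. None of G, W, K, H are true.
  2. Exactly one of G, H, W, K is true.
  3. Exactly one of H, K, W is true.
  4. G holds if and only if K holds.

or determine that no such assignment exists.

Unsatisfiable — no assignment works.

Case K = True:
  Constraint (1) is violated (K=T) — contradiction.
Case K = False:
  (1) forces G = False.
  (1) forces W = False.
  (1) forces H = False.
  Constraint (2) is violated (G=F, H=F, W=F, K=F) — contradiction.
Both cases fail — unsatisfiable.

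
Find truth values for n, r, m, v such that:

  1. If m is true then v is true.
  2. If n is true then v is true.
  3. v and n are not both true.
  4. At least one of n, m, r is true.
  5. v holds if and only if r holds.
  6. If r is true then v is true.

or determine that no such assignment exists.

n = False, r = True, m = False, v = True

  (1) m=F ⇒ v: vacuous ✓
  (2) n=F ⇒ v: vacuous ✓
  (3) v=T, n=F — not both ✓
  (4) {n, m, r}: 1 true — at least one ✓
  (5) v=T, r=T — same ✓
  (6) r=T ⇒ v: T ✓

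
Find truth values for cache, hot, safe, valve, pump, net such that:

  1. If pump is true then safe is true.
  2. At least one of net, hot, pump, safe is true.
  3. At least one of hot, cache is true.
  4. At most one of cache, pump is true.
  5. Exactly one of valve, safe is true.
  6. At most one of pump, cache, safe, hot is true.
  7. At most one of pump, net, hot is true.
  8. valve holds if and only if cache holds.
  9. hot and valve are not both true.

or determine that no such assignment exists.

cache: True; hot: False; safe: False; valve: True; pump: False; net: True

  (1) pump=F ⇒ safe: vacuous ✓
  (2) {net, hot, pump, safe}: 1 true — at least one ✓
  (3) {hot, cache}: 1 true — at least one ✓
  (4) {cache, pump}: 1 true — at most one ✓
  (5) {valve, safe}: 1 true — exactly one ✓
  (6) {pump, cache, safe, hot}: 1 true — at most one ✓
  (7) {pump, net, hot}: 1 true — at most one ✓
  (8) valve=T, cache=T — same ✓
  (9) hot=F, valve=T — not both ✓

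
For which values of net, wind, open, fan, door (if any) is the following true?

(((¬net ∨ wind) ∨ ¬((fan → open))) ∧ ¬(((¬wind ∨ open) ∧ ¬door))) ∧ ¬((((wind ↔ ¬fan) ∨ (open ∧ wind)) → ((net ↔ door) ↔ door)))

net=F; wind=F; open=F; fan=T; door=T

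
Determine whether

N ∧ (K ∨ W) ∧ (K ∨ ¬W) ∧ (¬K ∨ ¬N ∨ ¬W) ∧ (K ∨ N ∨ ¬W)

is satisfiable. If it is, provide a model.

Unit clause (N) forces N = True.
Try W = True:
  (K ∨ ¬W) forces K = True.
  clause (¬K ∨ ¬N ∨ ¬W) is falsified — backtrack.
So W = False.
  then (K ∨ W) forces K = True.
All clauses satisfied.

N = True, W = False, K = True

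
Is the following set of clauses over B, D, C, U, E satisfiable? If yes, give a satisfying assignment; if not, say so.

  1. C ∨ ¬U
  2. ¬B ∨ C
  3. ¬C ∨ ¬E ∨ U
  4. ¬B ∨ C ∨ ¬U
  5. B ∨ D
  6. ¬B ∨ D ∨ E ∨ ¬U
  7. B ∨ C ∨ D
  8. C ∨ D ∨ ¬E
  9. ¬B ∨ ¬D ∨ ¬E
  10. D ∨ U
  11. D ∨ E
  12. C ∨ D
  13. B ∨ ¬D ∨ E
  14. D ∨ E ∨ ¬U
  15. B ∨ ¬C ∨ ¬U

B: True, D: True, C: True, U: True, E: False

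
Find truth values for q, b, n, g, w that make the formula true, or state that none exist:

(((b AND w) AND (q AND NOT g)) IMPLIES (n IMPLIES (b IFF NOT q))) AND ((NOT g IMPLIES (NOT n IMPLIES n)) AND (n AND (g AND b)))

q = False; b = True; n = True; g = True; w = True

  ((b AND w) AND (q AND NOT g)) IMPLIES (n IMPLIES (b IFF NOT q)) = True
    (b AND w) AND (q AND NOT g) = False
      b AND w = True
      q AND NOT g = False
        NOT g = False
    n IMPLIES (b IFF NOT q) = True
      b IFF NOT q = True
        NOT q = True
  (NOT g IMPLIES (NOT n IMPLIES n)) AND (n AND (g AND b)) = True
    NOT g IMPLIES (NOT n IMPLIES n) = True
      NOT g = False
      NOT n IMPLIES n = True
        NOT n = False
    n AND (g AND b) = True
      g AND b = True
Both conjuncts True, so the formula holds.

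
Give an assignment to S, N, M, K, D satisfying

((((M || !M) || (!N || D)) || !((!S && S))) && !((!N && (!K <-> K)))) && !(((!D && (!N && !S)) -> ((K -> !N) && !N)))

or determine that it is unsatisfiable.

Unsatisfiable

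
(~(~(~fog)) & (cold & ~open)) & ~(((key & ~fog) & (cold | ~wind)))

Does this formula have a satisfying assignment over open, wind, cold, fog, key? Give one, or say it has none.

open = False, wind = False, cold = True, fog = False, key = False

  ~(~(~fog)) & (cold & ~open) = True
    ~(~(~fog)) = True
      ~(~fog) = False
        ~fog = True
    cold & ~open = True
      ~open = True
  ~(((key & ~fog) & (cold | ~wind))) = True
    (key & ~fog) & (cold | ~wind) = False
      key & ~fog = False
        ~fog = True
      cold | ~wind = True
        ~wind = True
Both conjuncts True, so the formula holds.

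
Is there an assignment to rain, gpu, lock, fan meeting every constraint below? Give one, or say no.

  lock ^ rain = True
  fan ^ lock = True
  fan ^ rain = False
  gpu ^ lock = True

rain = True, gpu = True, lock = False, fan = True

lock ^ rain = F ^ T = True ✓
fan ^ lock = T ^ F = True ✓
fan ^ rain = T ^ T = False ✓
gpu ^ lock = T ^ F = True ✓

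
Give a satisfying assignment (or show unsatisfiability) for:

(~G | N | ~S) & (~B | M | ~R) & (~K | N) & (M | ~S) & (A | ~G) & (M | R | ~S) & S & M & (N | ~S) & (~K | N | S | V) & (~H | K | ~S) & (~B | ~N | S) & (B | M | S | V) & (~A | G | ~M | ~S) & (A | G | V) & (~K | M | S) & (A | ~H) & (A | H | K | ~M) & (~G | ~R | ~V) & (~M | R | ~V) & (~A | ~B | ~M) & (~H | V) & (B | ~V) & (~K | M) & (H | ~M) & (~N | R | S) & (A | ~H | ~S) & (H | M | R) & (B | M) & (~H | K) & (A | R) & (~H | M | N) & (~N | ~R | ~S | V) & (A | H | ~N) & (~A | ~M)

Unsatisfiable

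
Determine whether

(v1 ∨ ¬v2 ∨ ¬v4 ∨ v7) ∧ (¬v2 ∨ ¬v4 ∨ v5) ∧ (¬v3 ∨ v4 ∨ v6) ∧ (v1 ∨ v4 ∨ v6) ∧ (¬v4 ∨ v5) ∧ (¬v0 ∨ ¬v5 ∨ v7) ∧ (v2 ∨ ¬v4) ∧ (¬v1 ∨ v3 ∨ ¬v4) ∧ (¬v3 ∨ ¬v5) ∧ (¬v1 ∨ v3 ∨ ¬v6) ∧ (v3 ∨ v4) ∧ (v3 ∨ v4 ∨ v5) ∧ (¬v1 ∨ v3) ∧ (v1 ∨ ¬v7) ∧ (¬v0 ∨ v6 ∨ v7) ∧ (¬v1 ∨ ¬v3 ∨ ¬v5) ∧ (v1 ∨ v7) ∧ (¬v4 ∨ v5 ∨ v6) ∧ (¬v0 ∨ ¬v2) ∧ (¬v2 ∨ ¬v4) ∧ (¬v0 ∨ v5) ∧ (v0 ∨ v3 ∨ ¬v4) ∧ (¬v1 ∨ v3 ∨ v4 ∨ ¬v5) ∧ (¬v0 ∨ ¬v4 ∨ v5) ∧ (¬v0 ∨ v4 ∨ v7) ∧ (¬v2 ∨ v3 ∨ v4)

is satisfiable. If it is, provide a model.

v0=F, v1=T, v2=T, v3=T, v4=F, v5=F, v6=T, v7=F

Set v0 = False.
Try v1 = False:
  (v1 ∨ ¬v7) forces v7 = False.
  clause (v1 ∨ v7) is falsified — backtrack.
So v1 = True.
  then (¬v1 ∨ v3) forces v3 = True.
  then (¬v1 ∨ ¬v3 ∨ ¬v5) forces v5 = False.
  then (¬v4 ∨ v5) forces v4 = False.
  then (¬v3 ∨ v4 ∨ v6) forces v6 = True.
Set v2 = True.
Set v7 = False.
All clauses satisfied.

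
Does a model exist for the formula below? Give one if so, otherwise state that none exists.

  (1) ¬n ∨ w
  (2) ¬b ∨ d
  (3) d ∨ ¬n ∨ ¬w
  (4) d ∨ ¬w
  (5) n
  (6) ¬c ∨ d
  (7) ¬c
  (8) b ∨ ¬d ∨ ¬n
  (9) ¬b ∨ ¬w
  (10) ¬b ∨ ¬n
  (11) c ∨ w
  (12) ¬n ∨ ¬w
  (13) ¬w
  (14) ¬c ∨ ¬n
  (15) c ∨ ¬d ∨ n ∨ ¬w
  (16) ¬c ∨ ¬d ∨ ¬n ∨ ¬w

Unsatisfiable

Case n = True:
  (¬n ∨ w) forces w = True.
  Clause (¬n ∨ ¬w) is falsified — contradiction.
Case n = False:
  Clause (n) is falsified — contradiction.
Both cases fail, so the formula is unsatisfiable.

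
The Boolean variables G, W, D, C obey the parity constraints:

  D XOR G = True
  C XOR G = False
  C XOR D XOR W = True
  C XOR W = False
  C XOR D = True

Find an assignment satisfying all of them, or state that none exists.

G: False, W: False, D: True, C: False

D XOR G = T XOR F = True ✓
C XOR G = F XOR F = False ✓
C XOR D XOR W = F XOR T XOR F = True ✓
C XOR W = F XOR F = False ✓
C XOR D = F XOR T = True ✓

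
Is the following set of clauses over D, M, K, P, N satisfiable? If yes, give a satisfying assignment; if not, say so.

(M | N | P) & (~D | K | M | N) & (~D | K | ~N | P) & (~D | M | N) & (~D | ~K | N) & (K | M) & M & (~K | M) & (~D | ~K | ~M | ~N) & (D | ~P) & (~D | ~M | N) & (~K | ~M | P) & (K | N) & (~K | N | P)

Unit clause (M) forces M = True.
Set D = True.
  then (~D | ~M | N) forces N = True.
  then (~D | ~K | ~M | ~N) forces K = False.
  then (~D | K | ~N | P) forces P = True.
All clauses satisfied.

D = True, M = True, K = False, P = True, N = True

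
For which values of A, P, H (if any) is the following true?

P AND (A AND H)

A=T, P=T, H=T

  A AND H = True
Both conjuncts True, so the formula holds.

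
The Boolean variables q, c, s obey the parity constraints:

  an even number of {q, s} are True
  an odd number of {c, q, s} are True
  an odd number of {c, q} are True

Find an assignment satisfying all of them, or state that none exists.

q = False; c = True; s = False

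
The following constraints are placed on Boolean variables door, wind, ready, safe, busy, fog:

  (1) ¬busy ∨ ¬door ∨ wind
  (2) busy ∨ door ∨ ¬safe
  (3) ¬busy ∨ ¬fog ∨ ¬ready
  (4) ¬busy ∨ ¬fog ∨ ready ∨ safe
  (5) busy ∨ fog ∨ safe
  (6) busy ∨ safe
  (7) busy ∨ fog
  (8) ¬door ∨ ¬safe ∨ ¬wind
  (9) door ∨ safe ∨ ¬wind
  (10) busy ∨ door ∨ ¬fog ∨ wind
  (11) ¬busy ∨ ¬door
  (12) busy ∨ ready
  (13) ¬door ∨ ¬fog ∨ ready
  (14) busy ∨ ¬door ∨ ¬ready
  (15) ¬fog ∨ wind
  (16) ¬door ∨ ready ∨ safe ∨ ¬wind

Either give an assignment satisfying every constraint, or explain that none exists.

door = False, wind = False, ready = False, safe = True, busy = True, fog = False

Set door = False.
Set wind = False.
  then (¬fog ∨ wind) forces fog = False.
  then (busy ∨ fog) forces busy = True.
Set ready = False.
Set safe = True.
All clauses satisfied.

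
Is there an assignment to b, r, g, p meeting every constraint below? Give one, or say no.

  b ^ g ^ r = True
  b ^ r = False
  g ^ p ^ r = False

b=T, r=T, g=T, p=F

b ^ g ^ r = T ^ T ^ T = True ✓
b ^ r = T ^ T = False ✓
g ^ p ^ r = T ^ F ^ T = False ✓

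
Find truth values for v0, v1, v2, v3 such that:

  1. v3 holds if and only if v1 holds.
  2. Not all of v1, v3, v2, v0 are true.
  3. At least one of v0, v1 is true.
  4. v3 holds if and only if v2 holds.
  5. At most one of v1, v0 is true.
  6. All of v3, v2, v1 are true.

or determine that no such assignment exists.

v0 = False; v1 = True; v2 = True; v3 = True

  (1) v3=T, v1=T — same ✓
  (2) {v1, v3, v2, v0}: 3/4 true — not all ✓
  (3) {v0, v1}: 1 true — at least one ✓
  (4) v3=T, v2=T — same ✓
  (5) {v1, v0}: 1 true — at most one ✓
  (6) {v3, v2, v1}: all 3 true ✓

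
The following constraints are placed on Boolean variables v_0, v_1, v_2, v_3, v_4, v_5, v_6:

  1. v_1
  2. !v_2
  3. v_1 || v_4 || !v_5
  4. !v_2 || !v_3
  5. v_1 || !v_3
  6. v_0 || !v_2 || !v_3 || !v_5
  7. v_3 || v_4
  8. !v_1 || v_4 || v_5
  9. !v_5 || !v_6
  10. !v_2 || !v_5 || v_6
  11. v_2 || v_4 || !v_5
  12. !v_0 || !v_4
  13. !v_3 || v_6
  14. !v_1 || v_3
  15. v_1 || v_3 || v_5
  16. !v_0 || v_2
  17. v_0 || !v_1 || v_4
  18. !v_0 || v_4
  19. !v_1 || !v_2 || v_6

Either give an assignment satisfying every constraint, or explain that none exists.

Unit clause (v_1) forces v_1 = True.
Unit clause (!v_2) forces v_2 = False.
In (!v_1 || v_3) only v_3 is left, so v_3 = True.
In (!v_0 || v_2) only !v_0 is left, so v_0 = False.
In (v_0 || !v_1 || v_4) only v_4 is left, so v_4 = True.
In (!v_3 || v_6) only v_6 is left, so v_6 = True.
In (!v_5 || !v_6) only !v_5 is left, so v_5 = False.
All clauses satisfied.

v_0 = False, v_1 = True, v_2 = False, v_3 = True, v_4 = True, v_5 = False, v_6 = True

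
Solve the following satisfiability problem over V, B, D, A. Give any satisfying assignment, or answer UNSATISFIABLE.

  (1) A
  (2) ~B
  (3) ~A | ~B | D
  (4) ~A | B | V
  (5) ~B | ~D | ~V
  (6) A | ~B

Unit clause (A) forces A = True.
Unit clause (~B) forces B = False.
In (~A | B | V) only V is left, so V = True.
Set D = True.
Check each clause:
  (A): A holds.
  (~B): ~B holds.
  (~A | ~B | D): ~B holds.
  (~A | B | V): V holds.
  (~B | ~D | ~V): ~B holds.
  (A | ~B): A holds.
All clauses satisfied.

V = True, B = False, D = True, A = True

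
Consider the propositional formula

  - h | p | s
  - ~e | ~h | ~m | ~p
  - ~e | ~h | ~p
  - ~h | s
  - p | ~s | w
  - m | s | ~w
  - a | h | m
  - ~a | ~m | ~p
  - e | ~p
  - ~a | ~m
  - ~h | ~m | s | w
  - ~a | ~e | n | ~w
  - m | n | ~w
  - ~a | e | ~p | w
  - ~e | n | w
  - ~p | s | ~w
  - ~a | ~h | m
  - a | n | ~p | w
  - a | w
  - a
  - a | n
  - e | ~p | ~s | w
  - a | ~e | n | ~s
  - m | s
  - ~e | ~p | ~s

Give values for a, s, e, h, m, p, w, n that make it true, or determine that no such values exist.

Unit clause (a) forces a = True.
In (~a | ~m) only ~m is left, so m = False.
In (~a | ~h | m) only ~h is left, so h = False.
In (m | s) only s is left, so s = True.
Set e = True.
  then (~e | ~p | ~s) forces p = False.
  then (p | ~s | w) forces w = True.
  then (~a | ~e | n | ~w) forces n = True.
All clauses satisfied.

a = True, s = True, e = True, h = False, m = False, p = False, w = True, n = True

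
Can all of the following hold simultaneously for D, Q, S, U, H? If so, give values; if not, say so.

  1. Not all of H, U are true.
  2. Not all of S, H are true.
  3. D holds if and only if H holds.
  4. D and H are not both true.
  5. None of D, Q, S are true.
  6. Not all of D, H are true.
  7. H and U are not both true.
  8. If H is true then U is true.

D = False, Q = False, S = False, U = False, H = False

  (1) {H, U}: 0/2 true — not all ✓
  (2) {S, H}: 0/2 true — not all ✓
  (3) D=F, H=F — same ✓
  (4) D=F, H=F — not both ✓
  (5) {D, Q, S}: 0 true — none ✓
  (6) {D, H}: 0/2 true — not all ✓
  (7) H=F, U=F — not both ✓
  (8) H=F ⇒ U: vacuous ✓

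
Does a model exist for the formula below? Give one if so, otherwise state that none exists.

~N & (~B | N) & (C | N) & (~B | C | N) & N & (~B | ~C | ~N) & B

Unsatisfiable — no assignment works.

Case N = True:
  Clause (~N) is falsified — contradiction.
Case N = False:
  Clause (N) is falsified — contradiction.
Both cases fail, so the formula is unsatisfiable.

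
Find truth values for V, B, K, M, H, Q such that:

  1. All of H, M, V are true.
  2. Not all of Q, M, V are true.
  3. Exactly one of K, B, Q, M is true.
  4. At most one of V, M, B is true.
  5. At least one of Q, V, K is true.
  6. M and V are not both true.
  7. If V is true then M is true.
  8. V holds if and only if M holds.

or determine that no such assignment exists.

Unsatisfiable

Case V = True:
  (1) forces H = True.
  (1) forces M = True.
  Constraint (4) is violated (V=T, M=T) — contradiction.
Case V = False:
  Constraint (1) is violated (V=F) — contradiction.
Both cases fail — unsatisfiable.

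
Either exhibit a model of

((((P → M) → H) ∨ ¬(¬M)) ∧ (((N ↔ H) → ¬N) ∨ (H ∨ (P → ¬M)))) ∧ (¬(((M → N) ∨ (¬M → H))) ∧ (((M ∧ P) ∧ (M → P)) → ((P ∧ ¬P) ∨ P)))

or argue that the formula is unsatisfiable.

Unsatisfiable

The conjunct ¬(((M → N) ∨ (¬M → H))) is unsatisfiable on its own:
  H=F, N=F, M=F: evaluates to False.
  H=F, N=F, M=T: evaluates to False.
  H=F, N=T, M=F: evaluates to False.
  H=F, N=T, M=T: evaluates to False.
  H=T, N=F, M=F: evaluates to False.
  H=T, N=F, M=T: evaluates to False.
  H=T, N=T, M=F: evaluates to False.
  H=T, N=T, M=T: evaluates to False.
So the whole conjunction is unsatisfiable.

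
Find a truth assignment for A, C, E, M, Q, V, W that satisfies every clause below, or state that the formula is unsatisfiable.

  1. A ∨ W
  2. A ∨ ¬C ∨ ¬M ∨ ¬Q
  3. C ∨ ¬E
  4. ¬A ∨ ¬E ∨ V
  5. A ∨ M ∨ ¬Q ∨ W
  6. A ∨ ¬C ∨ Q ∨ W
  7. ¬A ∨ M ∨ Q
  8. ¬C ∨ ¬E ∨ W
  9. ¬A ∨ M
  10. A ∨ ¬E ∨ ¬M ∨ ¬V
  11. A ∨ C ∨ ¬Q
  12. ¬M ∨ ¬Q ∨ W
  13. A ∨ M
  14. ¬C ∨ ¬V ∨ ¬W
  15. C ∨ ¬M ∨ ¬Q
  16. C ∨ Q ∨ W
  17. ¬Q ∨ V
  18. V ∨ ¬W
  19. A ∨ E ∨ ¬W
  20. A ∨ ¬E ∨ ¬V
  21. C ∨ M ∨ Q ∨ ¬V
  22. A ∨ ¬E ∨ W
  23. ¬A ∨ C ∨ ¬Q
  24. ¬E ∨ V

Try A = False:
  (A ∨ W) forces W = True.
  (A ∨ M) forces M = True.
  (V ∨ ¬W) forces V = True.
  (A ∨ ¬E ∨ ¬M ∨ ¬V) forces E = False.
  clause (A ∨ E ∨ ¬W) is falsified — backtrack.
So A = True.
  then (¬A ∨ M) forces M = True.
Set C = True.
Try E = True:
  (¬A ∨ ¬E ∨ V) forces V = True.
  (¬C ∨ ¬E ∨ W) forces W = True.
  clause (¬C ∨ ¬V ∨ ¬W) is falsified — backtrack.
So E = False.
Set Q = False.
Set V = False.
  then (V ∨ ¬W) forces W = False.
All clauses satisfied.

A=T, C=T, E=F, M=T, Q=F, V=F, W=F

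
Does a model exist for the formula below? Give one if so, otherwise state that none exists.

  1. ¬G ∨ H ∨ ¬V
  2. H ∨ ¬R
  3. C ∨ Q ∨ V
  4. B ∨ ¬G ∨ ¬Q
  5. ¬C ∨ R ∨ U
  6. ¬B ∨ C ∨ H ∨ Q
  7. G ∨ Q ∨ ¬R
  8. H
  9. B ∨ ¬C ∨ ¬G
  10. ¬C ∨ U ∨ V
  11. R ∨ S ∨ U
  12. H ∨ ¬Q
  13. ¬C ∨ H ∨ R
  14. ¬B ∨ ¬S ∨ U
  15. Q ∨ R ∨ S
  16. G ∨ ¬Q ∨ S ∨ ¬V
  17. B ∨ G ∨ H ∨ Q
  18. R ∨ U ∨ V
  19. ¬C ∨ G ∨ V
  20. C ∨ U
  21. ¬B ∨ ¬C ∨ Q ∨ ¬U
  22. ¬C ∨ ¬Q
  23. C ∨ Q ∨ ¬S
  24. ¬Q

U=T; B=F; R=F; H=T; Q=F; C=T; V=T; G=F; S=T

Unit clause (H) forces H = True.
Unit clause (¬Q) forces Q = False.
Set U = True.
Set B = False.
Set R = False.
  then (Q ∨ R ∨ S) forces S = True.
  then (C ∨ Q ∨ ¬S) forces C = True.
  then (B ∨ ¬C ∨ ¬G) forces G = False.
  then (¬C ∨ G ∨ V) forces V = True.
All clauses satisfied.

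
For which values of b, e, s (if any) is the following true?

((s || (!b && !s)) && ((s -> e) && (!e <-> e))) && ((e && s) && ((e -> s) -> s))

No satisfying assignment exists.

The conjunct !e <-> e is unsatisfiable on its own:
  e=F: evaluates to False.
  e=T: evaluates to False.
So the whole conjunction is unsatisfiable.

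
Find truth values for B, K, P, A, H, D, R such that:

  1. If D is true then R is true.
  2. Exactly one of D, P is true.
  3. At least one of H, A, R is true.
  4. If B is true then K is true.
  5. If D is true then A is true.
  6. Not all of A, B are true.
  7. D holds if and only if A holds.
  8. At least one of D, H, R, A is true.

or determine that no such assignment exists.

B = False, K = False, P = False, A = True, H = False, D = True, R = True

  (1) D=T ⇒ R: T ✓
  (2) {D, P}: 1 true — exactly one ✓
  (3) {H, A, R}: 2 true — at least one ✓
  (4) B=F ⇒ K: vacuous ✓
  (5) D=T ⇒ A: T ✓
  (6) {A, B}: 1/2 true — not all ✓
  (7) D=T, A=T — same ✓
  (8) {D, H, R, A}: 3 true — at least one ✓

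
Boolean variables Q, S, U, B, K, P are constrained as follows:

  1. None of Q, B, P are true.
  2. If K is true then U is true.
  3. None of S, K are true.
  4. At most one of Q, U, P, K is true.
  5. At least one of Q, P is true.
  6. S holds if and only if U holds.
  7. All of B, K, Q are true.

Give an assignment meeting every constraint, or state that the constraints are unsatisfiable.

Case Q = True:
  Constraint (1) is violated (Q=T) — contradiction.
Case Q = False:
  Constraint (7) is violated (Q=F) — contradiction.
Both cases fail — unsatisfiable.

UNSATISFIABLE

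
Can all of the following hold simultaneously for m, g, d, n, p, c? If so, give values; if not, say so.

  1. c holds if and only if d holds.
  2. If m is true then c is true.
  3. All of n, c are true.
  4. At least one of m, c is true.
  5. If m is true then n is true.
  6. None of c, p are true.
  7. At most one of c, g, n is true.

Case c = True:
  Constraint (6) is violated (c=T) — contradiction.
Case c = False:
  Constraint (3) is violated (c=F) — contradiction.
Both cases fail — unsatisfiable.

UNSATISFIABLE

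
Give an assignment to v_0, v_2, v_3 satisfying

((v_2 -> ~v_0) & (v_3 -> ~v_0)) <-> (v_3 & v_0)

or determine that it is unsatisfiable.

v_0 = True, v_2 = True, v_3 = False

  ((v_2 -> ~v_0) & (v_3 -> ~v_0)) <-> (v_3 & v_0) = True
    (v_2 -> ~v_0) & (v_3 -> ~v_0) = False
      v_2 -> ~v_0 = False
        ~v_0 = False
      v_3 -> ~v_0 = True
        ~v_0 = False
    v_3 & v_0 = False
The formula evaluates to True.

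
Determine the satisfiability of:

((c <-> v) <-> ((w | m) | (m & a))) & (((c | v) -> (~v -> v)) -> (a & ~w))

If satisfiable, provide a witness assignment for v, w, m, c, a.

v = False, w = False, m = True, c = False, a = True

  (c <-> v) <-> ((w | m) | (m & a)) = True
    c <-> v = True
    (w | m) | (m & a) = True
      w | m = True
      m & a = True
  ((c | v) -> (~v -> v)) -> (a & ~w) = True
    (c | v) -> (~v -> v) = True
      c | v = False
      ~v -> v = False
        ~v = True
    a & ~w = True
      ~w = True
Both conjuncts True, so the formula holds.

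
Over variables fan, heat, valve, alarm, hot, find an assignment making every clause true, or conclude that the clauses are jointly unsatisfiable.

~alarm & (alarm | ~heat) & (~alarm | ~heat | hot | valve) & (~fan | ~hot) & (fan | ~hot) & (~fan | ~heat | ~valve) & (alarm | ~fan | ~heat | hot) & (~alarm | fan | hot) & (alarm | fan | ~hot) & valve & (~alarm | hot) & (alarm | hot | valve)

Unit clause (~alarm) forces alarm = False.
In (alarm | ~heat) only ~heat is left, so heat = False.
Unit clause (valve) forces valve = True.
Set fan = True.
  then (~fan | ~hot) forces hot = False.
All clauses satisfied.

fan: True; heat: False; valve: True; alarm: False; hot: False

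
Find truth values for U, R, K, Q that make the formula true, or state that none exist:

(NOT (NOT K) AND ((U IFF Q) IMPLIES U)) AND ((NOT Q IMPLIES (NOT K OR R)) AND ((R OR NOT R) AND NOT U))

U = False, R = True, K = True, Q = True

  NOT (NOT K) AND ((U IFF Q) IMPLIES U) = True
    NOT (NOT K) = True
      NOT K = False
    (U IFF Q) IMPLIES U = True
      U IFF Q = False
  (NOT Q IMPLIES (NOT K OR R)) AND ((R OR NOT R) AND NOT U) = True
    NOT Q IMPLIES (NOT K OR R) = True
      NOT Q = False
      NOT K OR R = True
        NOT K = False
    (R OR NOT R) AND NOT U = True
      R OR NOT R = True
        NOT R = False
      NOT U = True
Both conjuncts True, so the formula holds.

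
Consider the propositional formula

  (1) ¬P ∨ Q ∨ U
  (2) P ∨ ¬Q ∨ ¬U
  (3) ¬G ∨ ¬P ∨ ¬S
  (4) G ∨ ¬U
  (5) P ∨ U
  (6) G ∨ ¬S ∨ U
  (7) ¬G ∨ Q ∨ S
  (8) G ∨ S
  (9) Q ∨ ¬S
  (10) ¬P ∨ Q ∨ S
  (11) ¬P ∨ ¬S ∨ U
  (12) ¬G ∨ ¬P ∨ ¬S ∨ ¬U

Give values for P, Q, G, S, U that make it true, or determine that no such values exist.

Try P = False:
  (P ∨ U) forces U = True.
  (P ∨ ¬Q ∨ ¬U) forces Q = False.
  (G ∨ ¬U) forces G = True.
  (¬G ∨ Q ∨ S) forces S = True.
  clause (Q ∨ ¬S) is falsified — backtrack.
So P = True.
Try Q = False:
  (¬P ∨ Q ∨ U) forces U = True.
  (G ∨ ¬U) forces G = True.
  (¬G ∨ ¬P ∨ ¬S) forces S = False.
  clause (¬G ∨ Q ∨ S) is falsified — backtrack.
So Q = True.
Try G = False:
  (G ∨ ¬U) forces U = False.
  (G ∨ ¬S ∨ U) forces S = False.
  clause (G ∨ S) is falsified — backtrack.
So G = True.
  then (¬G ∨ ¬P ∨ ¬S) forces S = False.
Set U = True.
All clauses satisfied.

P: True, Q: True, G: True, S: False, U: True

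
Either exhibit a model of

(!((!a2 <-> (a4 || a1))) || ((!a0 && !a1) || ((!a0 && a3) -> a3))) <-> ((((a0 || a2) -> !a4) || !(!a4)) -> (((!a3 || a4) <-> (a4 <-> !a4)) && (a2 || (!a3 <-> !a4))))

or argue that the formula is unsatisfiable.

a0: False, a1: False, a2: True, a3: True, a4: False

  (!((!a2 <-> (a4 || a1))) || ((!a0 && !a1) || ((!a0 && a3) -> a3))) <-> ((((a0 || a2) -> !a4) || !(!a4)) -> (((!a3 || a4) <-> (a4 <-> !a4)) && (a2 || (!a3 <-> !a4)))) = True
    !((!a2 <-> (a4 || a1))) || ((!a0 && !a1) || ((!a0 && a3) -> a3)) = True
      !((!a2 <-> (a4 || a1))) = False
        !a2 <-> (a4 || a1) = True
          !a2 = False
          a4 || a1 = False
      (!a0 && !a1) || ((!a0 && a3) -> a3) = True
        !a0 && !a1 = True
          !a0 = True
          !a1 = True
        (!a0 && a3) -> a3 = True
          !a0 && a3 = True
            !a0 = True
    (((a0 || a2) -> !a4) || !(!a4)) -> (((!a3 || a4) <-> (a4 <-> !a4)) && (a2 || (!a3 <-> !a4))) = True
      ((a0 || a2) -> !a4) || !(!a4) = True
        (a0 || a2) -> !a4 = True
          a0 || a2 = True
          !a4 = True
        !(!a4) = False
          !a4 = True
      ((!a3 || a4) <-> (a4 <-> !a4)) && (a2 || (!a3 <-> !a4)) = True
        (!a3 || a4) <-> (a4 <-> !a4) = True
          !a3 || a4 = False
            !a3 = False
          a4 <-> !a4 = False
            !a4 = True
        a2 || (!a3 <-> !a4) = True
          !a3 <-> !a4 = False
            !a3 = False
            !a4 = True
The formula evaluates to True.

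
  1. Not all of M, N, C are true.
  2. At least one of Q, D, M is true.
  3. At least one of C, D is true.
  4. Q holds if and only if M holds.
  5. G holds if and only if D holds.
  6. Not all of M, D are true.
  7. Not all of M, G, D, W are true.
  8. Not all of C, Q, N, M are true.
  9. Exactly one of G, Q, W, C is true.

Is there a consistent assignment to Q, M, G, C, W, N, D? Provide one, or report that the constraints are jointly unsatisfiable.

Q = False, M = False, G = True, C = False, W = False, N = True, D = True

  (1) {M, N, C}: 1/3 true — not all ✓
  (2) {Q, D, M}: 1 true — at least one ✓
  (3) {C, D}: 1 true — at least one ✓
  (4) Q=F, M=F — same ✓
  (5) G=T, D=T — same ✓
  (6) {M, D}: 1/2 true — not all ✓
  (7) {M, G, D, W}: 2/4 true — not all ✓
  (8) {C, Q, N, M}: 1/4 true — not all ✓
  (9) {G, Q, W, C}: 1 true — exactly one ✓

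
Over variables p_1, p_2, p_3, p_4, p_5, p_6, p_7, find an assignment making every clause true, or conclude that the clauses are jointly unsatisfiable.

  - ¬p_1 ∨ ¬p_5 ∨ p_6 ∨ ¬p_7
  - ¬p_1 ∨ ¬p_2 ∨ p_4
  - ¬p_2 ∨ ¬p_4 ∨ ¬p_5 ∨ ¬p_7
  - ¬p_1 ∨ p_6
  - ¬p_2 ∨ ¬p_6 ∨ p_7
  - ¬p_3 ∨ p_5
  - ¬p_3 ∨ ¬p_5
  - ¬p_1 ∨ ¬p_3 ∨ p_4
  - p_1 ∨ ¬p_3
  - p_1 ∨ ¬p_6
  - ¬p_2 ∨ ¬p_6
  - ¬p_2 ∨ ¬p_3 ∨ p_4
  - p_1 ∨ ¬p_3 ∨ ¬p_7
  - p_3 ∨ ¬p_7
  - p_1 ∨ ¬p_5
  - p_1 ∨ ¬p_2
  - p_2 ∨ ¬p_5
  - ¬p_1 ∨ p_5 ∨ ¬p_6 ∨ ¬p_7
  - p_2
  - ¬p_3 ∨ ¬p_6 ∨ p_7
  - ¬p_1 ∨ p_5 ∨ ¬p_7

UNSATISFIABLE

Case p_2 = True:
  (¬p_2 ∨ ¬p_6) forces p_6 = False.
  (¬p_1 ∨ p_6) forces p_1 = False.
  Clause (p_1 ∨ ¬p_2) is falsified — contradiction.
Case p_2 = False:
  Clause (p_2) is falsified — contradiction.
Both cases fail, so the formula is unsatisfiable.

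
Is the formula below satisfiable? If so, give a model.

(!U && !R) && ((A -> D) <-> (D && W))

A: True, U: False, D: False, R: False, W: True

  !U && !R = True
    !U = True
    !R = True
  (A -> D) <-> (D && W) = True
    A -> D = False
    D && W = False
Both conjuncts True, so the formula holds.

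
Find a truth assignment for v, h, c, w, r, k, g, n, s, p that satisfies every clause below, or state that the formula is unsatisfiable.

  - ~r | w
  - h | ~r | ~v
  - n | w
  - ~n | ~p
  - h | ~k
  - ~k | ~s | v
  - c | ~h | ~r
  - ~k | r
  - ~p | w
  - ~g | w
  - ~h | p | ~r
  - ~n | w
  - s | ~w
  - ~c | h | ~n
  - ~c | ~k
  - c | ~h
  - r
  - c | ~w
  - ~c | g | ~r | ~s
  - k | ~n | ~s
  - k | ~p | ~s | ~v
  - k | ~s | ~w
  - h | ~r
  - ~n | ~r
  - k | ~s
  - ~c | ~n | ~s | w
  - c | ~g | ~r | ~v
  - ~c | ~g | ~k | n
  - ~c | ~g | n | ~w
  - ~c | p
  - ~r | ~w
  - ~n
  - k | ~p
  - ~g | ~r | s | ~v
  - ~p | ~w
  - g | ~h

No satisfying assignment exists.

Case r = True:
  (~r | w) forces w = True.
  Clause (~r | ~w) is falsified — contradiction.
Case r = False:
  Clause (r) is falsified — contradiction.
Both cases fail, so the formula is unsatisfiable.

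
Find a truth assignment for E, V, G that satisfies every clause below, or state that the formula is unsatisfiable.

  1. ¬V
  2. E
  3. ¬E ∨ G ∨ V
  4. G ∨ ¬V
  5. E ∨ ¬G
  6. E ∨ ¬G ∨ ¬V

E=T; V=F; G=T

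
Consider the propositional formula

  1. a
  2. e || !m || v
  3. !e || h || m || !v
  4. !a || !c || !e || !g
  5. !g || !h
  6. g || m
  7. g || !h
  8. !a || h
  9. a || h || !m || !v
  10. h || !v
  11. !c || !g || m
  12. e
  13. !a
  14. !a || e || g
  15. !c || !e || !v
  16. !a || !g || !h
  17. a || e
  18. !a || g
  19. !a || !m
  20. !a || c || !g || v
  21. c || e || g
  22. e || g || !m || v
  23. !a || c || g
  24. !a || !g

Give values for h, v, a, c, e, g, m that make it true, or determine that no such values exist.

Case a = True:
  Clause (!a) is falsified — contradiction.
Case a = False:
  Clause (a) is falsified — contradiction.
Both cases fail, so the formula is unsatisfiable.

The formula is unsatisfiable.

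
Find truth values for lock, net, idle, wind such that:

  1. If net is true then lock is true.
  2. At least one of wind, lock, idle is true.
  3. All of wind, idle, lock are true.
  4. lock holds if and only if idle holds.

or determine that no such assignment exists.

lock=T, net=F, idle=T, wind=T

  (1) net=F ⇒ lock: vacuous ✓
  (2) {wind, lock, idle}: 3 true — at least one ✓
  (3) {wind, idle, lock}: all 3 true ✓
  (4) lock=T, idle=T — same ✓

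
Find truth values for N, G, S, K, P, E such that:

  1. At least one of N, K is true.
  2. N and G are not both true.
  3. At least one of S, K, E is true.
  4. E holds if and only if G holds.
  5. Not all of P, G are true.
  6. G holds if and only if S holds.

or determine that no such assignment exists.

N=T, G=F, S=F, K=T, P=T, E=F

  (1) {N, K}: 2 true — at least one ✓
  (2) N=T, G=F — not both ✓
  (3) {S, K, E}: 1 true — at least one ✓
  (4) E=F, G=F — same ✓
  (5) {P, G}: 1/2 true — not all ✓
  (6) G=F, S=F — same ✓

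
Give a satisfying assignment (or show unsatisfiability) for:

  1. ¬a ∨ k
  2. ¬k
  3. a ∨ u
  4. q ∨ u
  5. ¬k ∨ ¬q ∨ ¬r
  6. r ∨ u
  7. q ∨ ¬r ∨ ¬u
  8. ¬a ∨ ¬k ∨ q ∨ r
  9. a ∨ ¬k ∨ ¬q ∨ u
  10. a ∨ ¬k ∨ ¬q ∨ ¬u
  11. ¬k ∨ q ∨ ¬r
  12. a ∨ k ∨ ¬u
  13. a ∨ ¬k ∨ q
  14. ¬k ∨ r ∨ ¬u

Case k = True:
  Clause (¬k) is falsified — contradiction.
Case k = False:
  (¬a ∨ k) forces a = False.
  (a ∨ u) forces u = True.
  Clause (a ∨ k ∨ ¬u) is falsified — contradiction.
Both cases fail, so the formula is unsatisfiable.

The formula is unsatisfiable.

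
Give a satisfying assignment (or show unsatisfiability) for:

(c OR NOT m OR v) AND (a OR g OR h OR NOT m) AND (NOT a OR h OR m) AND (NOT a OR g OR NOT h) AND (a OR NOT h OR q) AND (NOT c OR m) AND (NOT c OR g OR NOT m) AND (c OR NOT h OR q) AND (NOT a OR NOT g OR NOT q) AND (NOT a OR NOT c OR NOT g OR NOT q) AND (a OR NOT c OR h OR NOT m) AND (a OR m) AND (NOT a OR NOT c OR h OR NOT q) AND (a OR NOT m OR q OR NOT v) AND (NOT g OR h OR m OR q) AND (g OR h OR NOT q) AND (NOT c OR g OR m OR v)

m = True, a = True, q = False, v = True, c = True, g = True, h = False

Set m = True.
Set a = True.
Try q = True:
  (NOT a OR NOT g OR NOT q) forces g = False.
  (NOT a OR g OR NOT h) forces h = False.
  clause (g OR h OR NOT q) is falsified — backtrack.
So q = False.
Set v = True.
Set c = True.
  then (NOT c OR g OR NOT m) forces g = True.
Set h = False.
All clauses satisfied.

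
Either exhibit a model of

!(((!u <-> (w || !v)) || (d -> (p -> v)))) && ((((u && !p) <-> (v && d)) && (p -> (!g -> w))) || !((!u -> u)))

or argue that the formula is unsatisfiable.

g = False, p = True, w = True, d = True, u = True, v = False

  !(((!u <-> (w || !v)) || (d -> (p -> v)))) = True
    (!u <-> (w || !v)) || (d -> (p -> v)) = False
      !u <-> (w || !v) = False
        !u = False
        w || !v = True
          !v = True
      d -> (p -> v) = False
        p -> v = False
  (((u && !p) <-> (v && d)) && (p -> (!g -> w))) || !((!u -> u)) = True
    ((u && !p) <-> (v && d)) && (p -> (!g -> w)) = True
      (u && !p) <-> (v && d) = True
        u && !p = False
          !p = False
        v && d = False
      p -> (!g -> w) = True
        !g -> w = True
          !g = True
    !((!u -> u)) = False
      !u -> u = True
        !u = False
Both conjuncts True, so the formula holds.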